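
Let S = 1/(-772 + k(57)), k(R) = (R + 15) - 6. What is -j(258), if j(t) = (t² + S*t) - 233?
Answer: -23414714/353 ≈ -66331.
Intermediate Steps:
k(R) = 9 + R (k(R) = (15 + R) - 6 = 9 + R)
S = -1/706 (S = 1/(-772 + (9 + 57)) = 1/(-772 + 66) = 1/(-706) = -1/706 ≈ -0.0014164)
j(t) = -233 + t² - t/706 (j(t) = (t² - t/706) - 233 = -233 + t² - t/706)
-j(258) = -(-233 + 258² - 1/706*258) = -(-233 + 66564 - 129/353) = -1*23414714/353 = -23414714/353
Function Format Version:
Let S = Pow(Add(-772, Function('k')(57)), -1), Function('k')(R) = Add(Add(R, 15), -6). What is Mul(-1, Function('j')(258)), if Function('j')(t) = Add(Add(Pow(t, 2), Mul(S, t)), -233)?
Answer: Rational(-23414714, 353) ≈ -66331.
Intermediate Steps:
Function('k')(R) = Add(9, R) (Function('k')(R) = Add(Add(15, R), -6) = Add(9, R))
S = Rational(-1, 706) (S = Pow(Add(-772, Add(9, 57)), -1) = Pow(Add(-772, 66), -1) = Pow(-706, -1) = Rational(-1, 706) ≈ -0.0014164)
Function('j')(t) = Add(-233, Pow(t, 2), Mul(Rational(-1, 706), t)) (Function('j')(t) = Add(Add(Pow(t, 2), Mul(Rational(-1, 706), t)), -233) = Add(-233, Pow(t, 2), Mul(Rational(-1, 706), t)))
Mul(-1, Function('j')(258)) = Mul(-1, Add(-233, Pow(258, 2), Mul(Rational(-1, 706), 258))) = Mul(-1, Add(-233, 66564, Rational(-129, 353))) = Mul(-1, Rational(23414714, 353)) = Rational(-23414714, 353)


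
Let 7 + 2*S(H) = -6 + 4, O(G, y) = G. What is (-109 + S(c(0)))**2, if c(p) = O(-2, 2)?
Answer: 51529/4 ≈ 12882.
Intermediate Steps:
c(p) = -2
S(H) = -9/2 (S(H) = -7/2 + (-6 + 4)/2 = -7/2 + (1/2)*(-2) = -7/2 - 1 = -9/2)
(-109 + S(c(0)))**2 = (-109 - 9/2)**2 = (-227/2)**2 = 51529/4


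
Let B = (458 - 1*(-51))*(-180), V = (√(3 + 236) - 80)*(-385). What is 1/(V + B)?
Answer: -12164/732729325 + 77*√239/732729325 ≈ -1.4976e-5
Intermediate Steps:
V = 30800 - 385*√239 (V = (√239 - 80)*(-385) = (-80 + √239)*(-385) = 30800 - 385*√239 ≈ 24848.)
B = -91620 (B = (458 + 51)*(-180) = 509*(-180) = -91620)
1/(V + B) = 1/((30800 - 385*√239) - 91620) = 1/(-60820 - 385*√239)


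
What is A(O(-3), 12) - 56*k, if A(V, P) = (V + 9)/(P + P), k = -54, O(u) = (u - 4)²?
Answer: 36317/12 ≈ 3026.4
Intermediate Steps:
O(u) = (-4 + u)²
A(V, P) = (9 + V)/(2*P) (A(V, P) = (9 + V)/((2*P)) = (9 + V)*(1/(2*P)) = (9 + V)/(2*P))
A(O(-3), 12) - 56*k = (½)*(9 + (-4 - 3)²)/12 - 56*(-54) = (½)*(1/12)*(9 + (-7)²) + 3024 = (½)*(1/12)*(9 + 49) + 3024 = (½)*(1/12)*58 + 3024 = 29/12 + 3024 = 36317/12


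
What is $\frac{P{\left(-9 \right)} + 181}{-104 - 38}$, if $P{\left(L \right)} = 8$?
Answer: $- \frac{189}{142} \approx -1.331$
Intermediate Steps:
$\frac{P{\left(-9 \right)} + 181}{-104 - 38} = \frac{8 + 181}{-104 - 38} = \frac{189}{-142} = 189 \left(- \frac{1}{142}\right) = - \frac{189}{142}$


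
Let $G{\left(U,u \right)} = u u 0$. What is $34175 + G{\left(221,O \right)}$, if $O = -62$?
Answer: $34175$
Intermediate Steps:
$G{\left(U,u \right)} = 0$ ($G{\left(U,u \right)} = u^{2} \cdot 0 = 0$)
$34175 + G{\left(221,O \right)} = 34175 + 0 = 34175$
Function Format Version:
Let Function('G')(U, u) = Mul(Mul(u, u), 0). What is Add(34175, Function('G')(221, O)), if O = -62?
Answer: 34175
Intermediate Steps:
Function('G')(U, u) = 0 (Function('G')(U, u) = Mul(Pow(u, 2), 0) = 0)
Add(34175, Function('G')(221, O)) = Add(34175, 0) = 34175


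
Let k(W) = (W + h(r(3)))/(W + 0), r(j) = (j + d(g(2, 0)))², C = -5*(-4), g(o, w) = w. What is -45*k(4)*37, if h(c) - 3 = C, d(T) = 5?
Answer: -44955/4 ≈ -11239.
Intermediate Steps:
C = 20
r(j) = (5 + j)² (r(j) = (j + 5)² = (5 + j)²)
h(c) = 23 (h(c) = 3 + 20 = 23)
k(W) = (23 + W)/W (k(W) = (W + 23)/(W + 0) = (23 + W)/W)
-45*k(4)*37 = -45*(23 + 4)/4*37 = -45*27/4*37 = -1215/4*37 = -44955/4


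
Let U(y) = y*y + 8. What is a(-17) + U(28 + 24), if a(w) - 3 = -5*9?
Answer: 2670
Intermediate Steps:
U(y) = 8 + y² (U(y) = y² + 8 = 8 + y²)
a(w) = -42 (a(w) = 3 - 5*9 = 3 - 45 = -42)
a(-17) + U(28 + 24) = -42 + (8 + (28 + 24)²) = -42 + (8 + 52²) = -42 + (8 + 2704) = -42 + 2712 = 2670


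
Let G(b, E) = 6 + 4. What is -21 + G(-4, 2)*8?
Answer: 59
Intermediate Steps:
G(b, E) = 10
-21 + G(-4, 2)*8 = -21 + 10*8 = -21 + 80 = 59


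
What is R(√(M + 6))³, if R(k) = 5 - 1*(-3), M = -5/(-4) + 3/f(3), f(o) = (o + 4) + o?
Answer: 512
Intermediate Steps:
f(o) = 4 + 2*o (f(o) = (4 + o) + o = 4 + 2*o)
M = 31/20 (M = -5/(-4) + 3/(4 + 2*3) = -5*(-¼) + 3/(4 + 6) = 5/4 + 3/10 = 31/20 ≈ 1.5500)
R(k) = 8 (R(k) = 5 + 3 = 8)
R(√(M + 6))³ = 8³ = 512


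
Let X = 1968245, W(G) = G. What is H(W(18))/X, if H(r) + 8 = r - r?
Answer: -8/1968245 ≈ -4.0645e-6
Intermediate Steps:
H(r) = -8 (H(r) = -8 + (r - r) = -8 + 0 = -8)
H(W(18))/X = -8/1968245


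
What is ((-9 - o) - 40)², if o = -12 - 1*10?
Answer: 729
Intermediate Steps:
o = -22 (o = -12 - 10 = -22)
((-9 - o) - 40)² = ((-9 - 1*(-22)) - 40)² = ((-9 + 22) - 40)² = (13 - 40)² = (-27)² = 729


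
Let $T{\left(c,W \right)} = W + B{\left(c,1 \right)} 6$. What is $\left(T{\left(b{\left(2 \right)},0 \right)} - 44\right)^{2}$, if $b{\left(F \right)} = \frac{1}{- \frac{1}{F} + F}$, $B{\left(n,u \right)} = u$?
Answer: $1444$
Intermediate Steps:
$b{\left(F \right)} = \frac{1}{F - \frac{1}{F}}$
$T{\left(c,W \right)} = 6 + W$ ($T{\left(c,W \right)} = W + 1 \cdot 6 = W + 6 = 6 + W$)
$\left(T{\left(b{\left(2 \right)},0 \right)} - 44\right)^{2} = \left(\left(6 + 0\right) - 44\right)^{2} = \left(6 - 44\right)^{2} = \left(-38\right)^{2} = 1444$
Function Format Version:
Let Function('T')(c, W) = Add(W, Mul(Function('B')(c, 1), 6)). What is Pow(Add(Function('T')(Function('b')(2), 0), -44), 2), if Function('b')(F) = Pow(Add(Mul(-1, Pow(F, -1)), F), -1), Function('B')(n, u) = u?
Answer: 1444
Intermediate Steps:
Function('b')(F) = Pow(Add(F, Mul(-1, Pow(F, -1))), -1)
Function('T')(c, W) = Add(6, W) (Function('T')(c, W) = Add(W, Mul(1, 6)) = Add(W, 6) = Add(6, W))
Pow(Add(Function('T')(Function('b')(2), 0), -44), 2) = Pow(Add(Add(6, 0), -44), 2) = Pow(Add(6, -44), 2) = Pow(-38, 2) = 1444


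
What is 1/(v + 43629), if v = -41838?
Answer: 1/1791 ≈ 0.00055835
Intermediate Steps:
1/(v + 43629) = 1/(-41838 + 43629) = 1/1791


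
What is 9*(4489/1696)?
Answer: 40401/1696 ≈ 23.821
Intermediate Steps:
9*(4489/1696) = 40401/1696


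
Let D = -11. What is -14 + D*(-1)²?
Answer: -25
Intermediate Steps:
-14 + D*(-1)² = -14 - 11*(-1)² = -14 - 11*1 = -14 - 11 = -25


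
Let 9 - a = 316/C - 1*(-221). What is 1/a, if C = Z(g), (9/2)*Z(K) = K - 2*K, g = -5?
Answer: -5/2482 ≈ -0.0020145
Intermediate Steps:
Z(K) = -2*K/9 (Z(K) = 2*(K - 2*K)/9 = 2*(-K)/9 = -2*K/9)
C = 10/9 (C = -2/9*(-5) = 10/9 ≈ 1.1111)
a = -2482/5 (a = 9 - (316/(10/9) - 1*(-221)) = 9 - (316*(9/10) + 221) = 9 - (1422/5 + 221) = 9 - 1*2527/5 = 9 - 2527/5 = -2482/5 ≈ -496.40)
1/a = 1/(-2482/5) = -5/2482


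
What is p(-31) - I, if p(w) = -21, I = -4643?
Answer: 4622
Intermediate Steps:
p(-31) - I = -21 - 1*(-4643) = -21 + 4643 = 4622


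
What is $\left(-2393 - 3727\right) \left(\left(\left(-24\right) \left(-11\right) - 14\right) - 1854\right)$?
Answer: $9816480$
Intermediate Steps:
$\left(-2393 - 3727\right) \left(\left(\left(-24\right) \left(-11\right) - 14\right) - 1854\right) = - 6120 \left(\left(264 - 14\right) - 1854\right) = - 6120 \left(250 - 1854\right) = \left(-6120\right) \left(-1604\right) = 9816480$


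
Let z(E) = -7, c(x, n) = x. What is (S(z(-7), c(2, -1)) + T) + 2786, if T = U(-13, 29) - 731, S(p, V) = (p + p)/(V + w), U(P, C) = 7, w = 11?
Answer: 26792/13 ≈ 2060.9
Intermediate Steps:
S(p, V) = 2*p/(11 + V) (S(p, V) = (p + p)/(V + 11) = (2*p)/(11 + V) = 2*p/(11 + V))
T = -724 (T = 7 - 731 = -724)
(S(z(-7), c(2, -1)) + T) + 2786 = (2*(-7)/(11 + 2) - 724) + 2786 = (2*(-7)/13 - 724) + 2786 = (2*(-7)*(1/13) - 724) + 2786 = (-14/13 - 724) + 2786 = -9426/13 + 2786 = 26792/13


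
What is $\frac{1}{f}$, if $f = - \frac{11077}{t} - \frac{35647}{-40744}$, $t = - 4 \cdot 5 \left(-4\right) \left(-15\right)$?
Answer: $\frac{6111600}{61762211} \approx 0.098954$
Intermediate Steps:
$t = -1200$ ($t = \left(-4\right) \left(-20\right) \left(-15\right) = 80 \left(-15\right) = -1200$)
$f = \frac{61762211}{6111600}$ ($f = - \frac{11077}{-1200} - \frac{35647}{-40744} = \left(-11077\right) \left(- \frac{1}{1200}\right) - - \frac{35647}{40744} = \frac{11077}{1200} + \frac{35647}{40744} = \frac{61762211}{6111600} \approx 10.106$)
$\frac{1}{f} = \frac{1}{\frac{61762211}{6111600}} = \frac{6111600}{61762211}$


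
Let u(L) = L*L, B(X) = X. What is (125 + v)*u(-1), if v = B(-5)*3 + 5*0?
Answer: 110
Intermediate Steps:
u(L) = L²
v = -15 (v = -5*3 + 5*0 = -15 + 0 = -15)
(125 + v)*u(-1) = (125 - 15)*(-1)² = 110*1 = 110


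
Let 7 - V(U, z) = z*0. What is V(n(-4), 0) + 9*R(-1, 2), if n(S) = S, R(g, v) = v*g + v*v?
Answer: 25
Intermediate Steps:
R(g, v) = v² + g*v (R(g, v) = g*v + v² = v² + g*v)
V(U, z) = 7 (V(U, z) = 7 - z*0 = 7 - 1*0 = 7 + 0 = 7)
V(n(-4), 0) + 9*R(-1, 2) = 7 + 9*(2*(-1 + 2)) = 7 + 9*(2*1) = 7 + 9*2 = 7 + 18 = 25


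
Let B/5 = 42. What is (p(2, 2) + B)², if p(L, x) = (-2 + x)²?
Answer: 44100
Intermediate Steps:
B = 210 (B = 5*42 = 210)
(p(2, 2) + B)² = ((-2 + 2)² + 210)² = (0² + 210)² = (0 + 210)² = 210² = 44100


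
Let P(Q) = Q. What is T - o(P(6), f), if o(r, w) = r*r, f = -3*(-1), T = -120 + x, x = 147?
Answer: -9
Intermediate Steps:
T = 27 (T = -120 + 147 = 27)
f = 3
o(r, w) = r²
T - o(P(6), f) = 27 - 1*6² = 27 - 1*36 = 27 - 36 = -9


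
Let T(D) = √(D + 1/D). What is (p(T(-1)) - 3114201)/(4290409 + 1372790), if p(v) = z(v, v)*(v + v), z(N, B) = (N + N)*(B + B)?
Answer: -1038067/1887733 - 16*I*√2/5663199 ≈ -0.5499 - 3.9955e-6*I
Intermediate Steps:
z(N, B) = 4*B*N (z(N, B) = (2*N)*(2*B) = 4*B*N)
p(v) = 8*v³ (p(v) = (4*v*v)*(v + v) = (4*v²)*(2*v) = 8*v³)
(p(T(-1)) - 3114201)/(4290409 + 1372790) = (8*(√(-1 + 1/(-1)))³ - 3114201)/(4290409 + 1372790) = (8*(√(-1 - 1))³ - 3114201)/5663199 = (8*(√(-2))³ - 3114201)*(1/5663199) = (8*(I*√2)³ - 3114201)*(1/5663199) = (8*(-2*I*√2) - 3114201)*(1/5663199) = (-16*I*√2 - 3114201)*(1/5663199) = (-3114201 - 16*I*√2)*(1/5663199) = -1038067/1887733 - 16*I*√2/5663199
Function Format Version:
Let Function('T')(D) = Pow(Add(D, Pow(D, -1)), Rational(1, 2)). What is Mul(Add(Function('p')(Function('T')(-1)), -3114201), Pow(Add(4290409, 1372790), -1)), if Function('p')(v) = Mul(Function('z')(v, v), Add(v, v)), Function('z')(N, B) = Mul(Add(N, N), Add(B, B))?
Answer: Add(Rational(-1038067, 1887733), Mul(Rational(-16, 5663199), I, Pow(2, Rational(1, 2)))) ≈ Add(-0.54990, Mul(-3.9955e-6, I))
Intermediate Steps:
Function('z')(N, B) = Mul(4, B, N) (Function('z')(N, B) = Mul(Mul(2, N), Mul(2, B)) = Mul(4, B, N))
Function('p')(v) = Mul(8, Pow(v, 3)) (Function('p')(v) = Mul(Mul(4, v, v), Add(v, v)) = Mul(Mul(4, Pow(v, 2)), Mul(2, v)) = Mul(8, Pow(v, 3)))
Mul(Add(Function('p')(Function('T')(-1)), -3114201), Pow(Add(4290409, 1372790), -1)) = Mul(Add(Mul(8, Pow(Pow(Add(-1, Pow(-1, -1)), Rational(1, 2)), 3)), -3114201), Pow(Add(4290409, 1372790), -1)) = Mul(Add(Mul(8, Pow(Pow(Add(-1, -1), Rational(1, 2)), 3)), -3114201), Pow(5663199, -1)) = Mul(Add(Mul(8, Pow(Pow(-2, Rational(1, 2)), 3)), -3114201), Rational(1, 5663199)) = Mul(Add(Mul(8, Pow(Mul(I, Pow(2, Rational(1, 2))), 3)), -3114201), Rational(1, 5663199)) = Mul(Add(Mul(8, Mul(-2, I, Pow(2, Rational(1, 2)))), -3114201), Rational(1, 5663199)) = Mul(Add(Mul(-16, I, Pow(2, Rational(1, 2))), -3114201), Rational(1, 5663199)) = Mul(Add(-3114201, Mul(-16, I, Pow(2, Rational(1, 2)))), Rational(1, 5663199)) = Add(Rational(-1038067, 1887733), Mul(Rational(-16, 5663199), I, Pow(2, Rational(1, 2))))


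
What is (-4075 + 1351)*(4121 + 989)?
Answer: -13919640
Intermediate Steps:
(-4075 + 1351)*(4121 + 989) = -2724*5110 = -13919640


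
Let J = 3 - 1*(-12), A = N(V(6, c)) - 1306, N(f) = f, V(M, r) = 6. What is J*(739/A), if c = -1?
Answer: -2217/260 ≈ -8.5269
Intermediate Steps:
A = -1300 (A = 6 - 1306 = -1300)
J = 15 (J = 3 + 12 = 15)
J*(739/A) = 15*(739/(-1300)) = 15*(739*(-1/1300)) = 15*(-739/1300) = -2217/260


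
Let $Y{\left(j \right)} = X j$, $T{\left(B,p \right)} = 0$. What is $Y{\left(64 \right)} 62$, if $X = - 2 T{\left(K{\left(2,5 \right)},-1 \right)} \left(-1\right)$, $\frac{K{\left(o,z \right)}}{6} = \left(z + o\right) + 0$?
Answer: $0$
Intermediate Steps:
$K{\left(o,z \right)} = 6 o + 6 z$ ($K{\left(o,z \right)} = 6 \left(\left(z + o\right) + 0\right) = 6 \left(\left(o + z\right) + 0\right) = 6 \left(o + z\right) = 6 o + 6 z$)
$X = 0$ ($X = \left(-2\right) 0 \left(-1\right) = 0 \left(-1\right) = 0$)
$Y{\left(j \right)} = 0$ ($Y{\left(j \right)} = 0 j = 0$)
$Y{\left(64 \right)} 62 = 0 \cdot 62 = 0$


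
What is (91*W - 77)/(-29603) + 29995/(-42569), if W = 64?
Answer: -161798004/180024301 ≈ -0.89876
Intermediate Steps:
(91*W - 77)/(-29603) + 29995/(-42569) = (91*64 - 77)/(-29603) + 29995/(-42569) = (5824 - 77)*(-1/29603) + 29995*(-1/42569) = 5747*(-1/29603) - 29995/42569 = -821/4229 - 29995/42569 = -161798004/180024301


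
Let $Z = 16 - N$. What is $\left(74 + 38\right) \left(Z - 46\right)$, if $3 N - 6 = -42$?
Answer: $-2016$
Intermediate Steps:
$N = -12$ ($N = 2 + \frac{1}{3} \left(-42\right) = 2 - 14 = -12$)
$Z = 28$ ($Z = 16 - -12 = 16 + 12 = 28$)
$\left(74 + 38\right) \left(Z - 46\right) = \left(74 + 38\right) \left(28 - 46\right) = 112 \left(-18\right) = -2016$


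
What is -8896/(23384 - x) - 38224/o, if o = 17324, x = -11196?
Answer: -92243764/37441495 ≈ -2.4637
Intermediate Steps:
-8896/(23384 - x) - 38224/o = -8896/(23384 - 1*(-11196)) - 38224/17324 = -8896/(23384 + 11196) - 38224*1/17324 = -8896/34580 - 9556/4331 = -8896*1/34580 - 9556/4331 = -2224/8645 - 9556/4331 = -92243764/37441495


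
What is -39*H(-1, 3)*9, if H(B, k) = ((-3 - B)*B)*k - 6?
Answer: 0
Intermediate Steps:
H(B, k) = -6 + B*k*(-3 - B) (H(B, k) = (B*(-3 - B))*k - 6 = B*k*(-3 - B) - 6 = -6 + B*k*(-3 - B))
-39*H(-1, 3)*9 = -39*(-6 - 1*3*(-1)² - 3*(-1)*3)*9 = -39*(-6 - 1*3*1 + 9)*9 = -39*(-6 - 3 + 9)*9 = -39*0*9 = 0*9 = 0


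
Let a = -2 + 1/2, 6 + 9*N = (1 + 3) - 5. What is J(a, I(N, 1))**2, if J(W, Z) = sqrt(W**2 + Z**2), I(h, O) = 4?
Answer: 73/4 ≈ 18.250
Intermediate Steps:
N = -7/9 (N = -2/3 + ((1 + 3) - 5)/9 = -2/3 + (4 - 5)/9 = -2/3 + (1/9)*(-1) = -2/3 - 1/9 = -7/9 ≈ -0.77778)
a = -3/2 (a = -2 + 1/2 = -3/2 ≈ -1.5000)
J(a, I(N, 1))**2 = (sqrt((-3/2)**2 + 4**2))**2 = (sqrt(9/4 + 16))**2 = (sqrt(73/4))**2 = (sqrt(73)/2)**2 = 73/4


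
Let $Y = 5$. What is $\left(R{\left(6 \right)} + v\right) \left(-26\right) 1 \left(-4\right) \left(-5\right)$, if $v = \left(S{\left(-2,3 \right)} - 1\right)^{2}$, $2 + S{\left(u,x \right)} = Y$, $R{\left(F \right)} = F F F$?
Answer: $-114400$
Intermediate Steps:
$R{\left(F \right)} = F^{3}$ ($R{\left(F \right)} = F^{2} F = F^{3}$)
$S{\left(u,x \right)} = 3$ ($S{\left(u,x \right)} = -2 + 5 = 3$)
$v = 4$ ($v = \left(3 - 1\right)^{2} = 2^{2} = 4$)
$\left(R{\left(6 \right)} + v\right) \left(-26\right) 1 \left(-4\right) \left(-5\right) = \left(6^{3} + 4\right) \left(-26\right) 1 \left(-4\right) \left(-5\right) = \left(216 + 4\right) \left(-26\right) \left(\left(-4\right) \left(-5\right)\right) = 220 \left(-26\right) 20 = \left(-5720\right) 20 = -114400$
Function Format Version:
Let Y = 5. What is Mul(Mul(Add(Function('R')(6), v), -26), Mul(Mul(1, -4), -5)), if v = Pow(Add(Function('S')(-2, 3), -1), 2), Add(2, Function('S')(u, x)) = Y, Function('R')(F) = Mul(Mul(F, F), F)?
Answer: -114400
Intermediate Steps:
Function('R')(F) = Pow(F, 3) (Function('R')(F) = Mul(Pow(F, 2), F) = Pow(F, 3))
Function('S')(u, x) = 3 (Function('S')(u, x) = Add(-2, 5) = 3)
v = 4 (v = Pow(Add(3, -1), 2) = Pow(2, 2) = 4)
Mul(Mul(Add(Function('R')(6), v), -26), Mul(Mul(1, -4), -5)) = Mul(Mul(Add(Pow(6, 3), 4), -26), Mul(Mul(1, -4), -5)) = Mul(Mul(Add(216, 4), -26), Mul(-4, -5)) = Mul(Mul(220, -26), 20) = Mul(-5720, 20) = -114400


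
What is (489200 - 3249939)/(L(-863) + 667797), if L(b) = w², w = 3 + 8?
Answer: -2760739/667918 ≈ -4.1333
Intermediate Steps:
w = 11
L(b) = 121 (L(b) = 11² = 121)
(489200 - 3249939)/(L(-863) + 667797) = (489200 - 3249939)/(121 + 667797) = -2760739/667918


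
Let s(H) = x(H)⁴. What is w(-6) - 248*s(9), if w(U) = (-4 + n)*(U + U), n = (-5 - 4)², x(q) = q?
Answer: -1628052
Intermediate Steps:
n = 81 (n = (-9)² = 81)
w(U) = 154*U (w(U) = (-4 + 81)*(U + U) = 77*(2*U) = 154*U)
s(H) = H⁴
w(-6) - 248*s(9) = 154*(-6) - 248*9⁴ = -924 - 248*6561 = -924 - 1627128 = -1628052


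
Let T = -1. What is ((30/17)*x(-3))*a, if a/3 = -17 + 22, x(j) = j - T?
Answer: -900/17 ≈ -52.941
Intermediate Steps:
x(j) = 1 + j (x(j) = j - 1*(-1) = j + 1 = 1 + j)
a = 15 (a = 3*(-17 + 22) = 3*5 = 15)
((30/17)*x(-3))*a = ((30/17)*(1 - 3))*15 = ((30*(1/17))*(-2))*15 = ((30/17)*(-2))*15 = -60/17*15 = -900/17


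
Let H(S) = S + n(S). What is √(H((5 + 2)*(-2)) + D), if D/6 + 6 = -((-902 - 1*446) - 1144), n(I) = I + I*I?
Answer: 6*√419 ≈ 122.82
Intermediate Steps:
n(I) = I + I²
H(S) = S + S*(1 + S)
D = 14916 (D = -36 + 6*(-((-902 - 1*446) - 1144)) = -36 + 6*(-((-902 - 446) - 1144)) = -36 + 6*(-(-1348 - 1144)) = -36 + 6*(-1*(-2492)) = -36 + 6*2492 = -36 + 14952 = 14916)
√(H((5 + 2)*(-2)) + D) = √(((5 + 2)*(-2))*(2 + (5 + 2)*(-2)) + 14916) = √((7*(-2))*(2 + 7*(-2)) + 14916) = √(-14*(2 - 14) + 14916) = √(-14*(-12) + 14916) = √(168 + 14916) = √15084 = 6*√419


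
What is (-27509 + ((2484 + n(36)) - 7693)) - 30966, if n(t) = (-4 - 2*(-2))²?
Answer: -63684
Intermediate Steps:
n(t) = 0 (n(t) = (-4 + 4)² = 0² = 0)
(-27509 + ((2484 + n(36)) - 7693)) - 30966 = (-27509 + ((2484 + 0) - 7693)) - 30966 = (-27509 + (2484 - 7693)) - 30966 = (-27509 - 5209) - 30966 = -32718 - 30966 = -63684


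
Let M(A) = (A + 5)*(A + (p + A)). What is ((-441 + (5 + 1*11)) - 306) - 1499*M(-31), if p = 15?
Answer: -1832509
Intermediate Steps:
M(A) = (5 + A)*(15 + 2*A) (M(A) = (A + 5)*(A + (15 + A)) = (5 + A)*(15 + 2*A))
((-441 + (5 + 1*11)) - 306) - 1499*M(-31) = ((-441 + (5 + 1*11)) - 306) - 1499*(75 + 2*(-31)² + 25*(-31)) = ((-441 + (5 + 11)) - 306) - 1499*(75 + 2*961 - 775) = ((-441 + 16) - 306) - 1499*(75 + 1922 - 775) = (-425 - 306) - 1499*1222 = -731 - 1831778 = -1832509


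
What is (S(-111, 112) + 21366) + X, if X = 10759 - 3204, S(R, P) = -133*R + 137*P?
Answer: 59028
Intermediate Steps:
X = 7555
(S(-111, 112) + 21366) + X = ((-133*(-111) + 137*112) + 21366) + 7555 = ((14763 + 15344) + 21366) + 7555 = (30107 + 21366) + 7555 = 51473 + 7555 = 59028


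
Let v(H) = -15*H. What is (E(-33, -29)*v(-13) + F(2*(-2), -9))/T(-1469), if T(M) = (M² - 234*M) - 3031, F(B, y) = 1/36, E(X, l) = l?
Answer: -203579/89952336 ≈ -0.0022632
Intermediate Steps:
F(B, y) = 1/36
T(M) = -3031 + M² - 234*M
(E(-33, -29)*v(-13) + F(2*(-2), -9))/T(-1469) = (-(-435)*(-13) + 1/36)/(-3031 + (-1469)² - 234*(-1469)) = (-29*195 + 1/36)/(-3031 + 2157961 + 343746) = (-5655 + 1/36)/2498676 = -203579/36*1/2498676 = -203579/89952336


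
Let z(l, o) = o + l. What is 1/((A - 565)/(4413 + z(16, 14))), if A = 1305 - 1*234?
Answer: 4443/506 ≈ 8.7806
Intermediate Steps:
z(l, o) = l + o
A = 1071 (A = 1305 - 234 = 1071)
1/((A - 565)/(4413 + z(16, 14))) = 1/((1071 - 565)/(4413 + (16 + 14))) = 1/(506/(4413 + 30)) = 1/(506/4443) = 4443/506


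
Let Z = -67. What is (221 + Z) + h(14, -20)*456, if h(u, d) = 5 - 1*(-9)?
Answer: 6538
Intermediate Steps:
h(u, d) = 14 (h(u, d) = 5 + 9 = 14)
(221 + Z) + h(14, -20)*456 = (221 - 67) + 14*456 = 154 + 6384 = 6538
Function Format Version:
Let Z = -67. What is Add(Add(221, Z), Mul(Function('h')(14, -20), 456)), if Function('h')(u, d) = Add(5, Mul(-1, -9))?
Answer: 6538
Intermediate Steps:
Function('h')(u, d) = 14 (Function('h')(u, d) = Add(5, 9) = 14)
Add(Add(221, Z), Mul(Function('h')(14, -20), 456)) = Add(Add(221, -67), Mul(14, 456)) = Add(154, 6384) = 6538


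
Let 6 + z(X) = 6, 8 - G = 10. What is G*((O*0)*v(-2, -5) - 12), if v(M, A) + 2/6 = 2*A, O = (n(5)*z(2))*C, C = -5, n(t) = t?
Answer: 24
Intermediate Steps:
G = -2 (G = 8 - 1*10 = 8 - 10 = -2)
z(X) = 0 (z(X) = -6 + 6 = 0)
O = 0 (O = (5*0)*(-5) = 0*(-5) = 0)
v(M, A) = -⅓ + 2*A
G*((O*0)*v(-2, -5) - 12) = -2*((0*0)*(-⅓ + 2*(-5)) - 12) = -2*(0*(-⅓ - 10) - 12) = -2*(0*(-31/3) - 12) = -2*(0 - 12) = -2*(-12) = 24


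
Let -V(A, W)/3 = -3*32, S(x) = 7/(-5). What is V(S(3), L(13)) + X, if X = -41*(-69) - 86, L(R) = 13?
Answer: 3031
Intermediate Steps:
S(x) = -7/5 (S(x) = 7*(-⅕) = -7/5)
V(A, W) = 288 (V(A, W) = -(-9)*32 = -3*(-96) = 288)
X = 2743 (X = 2829 - 86 = 2743)
V(S(3), L(13)) + X = 288 + 2743 = 3031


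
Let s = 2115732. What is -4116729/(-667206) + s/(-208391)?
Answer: -184579937251/46346575182 ≈ -3.9826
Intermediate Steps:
-4116729/(-667206) + s/(-208391) = -4116729/(-667206) + 2115732/(-208391) = -4116729*(-1/667206) + 2115732*(-1/208391) = 1372243/222402 - 2115732/208391 = -184579937251/46346575182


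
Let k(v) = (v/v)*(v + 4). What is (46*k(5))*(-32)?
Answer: -13248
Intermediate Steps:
k(v) = 4 + v (k(v) = 1*(4 + v) = 4 + v)
(46*k(5))*(-32) = (46*(4 + 5))*(-32) = (46*9)*(-32) = 414*(-32) = -13248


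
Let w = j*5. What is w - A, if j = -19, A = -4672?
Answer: 4577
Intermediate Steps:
w = -95 (w = -19*5 = -95)
w - A = -95 - 1*(-4672) = -95 + 4672 = 4577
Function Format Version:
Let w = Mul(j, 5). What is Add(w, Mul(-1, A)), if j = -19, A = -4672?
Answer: 4577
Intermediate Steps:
w = -95 (w = Mul(-19, 5) = -95)
Add(w, Mul(-1, A)) = Add(-95, Mul(-1, -4672)) = Add(-95, 4672) = 4577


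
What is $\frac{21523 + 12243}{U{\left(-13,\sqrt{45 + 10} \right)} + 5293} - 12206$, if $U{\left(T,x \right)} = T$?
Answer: $- \frac{32206957}{2640} \approx -12200.0$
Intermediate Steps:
$\frac{21523 + 12243}{U{\left(-13,\sqrt{45 + 10} \right)} + 5293} - 12206 = \frac{21523 + 12243}{-13 + 5293} - 12206 = \frac{33766}{5280} - 12206 = 33766 \cdot \frac{1}{5280} - 12206 = \frac{16883}{2640} - 12206 = - \frac{32206957}{2640}$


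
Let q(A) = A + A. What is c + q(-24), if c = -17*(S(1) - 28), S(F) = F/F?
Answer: 411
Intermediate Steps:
S(F) = 1
c = 459 (c = -17*(1 - 28) = -17*(-27) = 459)
q(A) = 2*A
c + q(-24) = 459 + 2*(-24) = 459 - 48 = 411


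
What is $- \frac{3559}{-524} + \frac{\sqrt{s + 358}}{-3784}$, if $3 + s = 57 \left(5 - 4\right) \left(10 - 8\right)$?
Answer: $\frac{3559}{524} - \frac{\sqrt{469}}{3784} \approx 6.7863$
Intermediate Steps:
$s = 111$ ($s = -3 + 57 \left(5 - 4\right) \left(10 - 8\right) = -3 + 57 \cdot 1 \cdot 2 = -3 + 57 \cdot 2 = -3 + 114 = 111$)
$- \frac{3559}{-524} + \frac{\sqrt{s + 358}}{-3784} = - \frac{3559}{-524} + \frac{\sqrt{111 + 358}}{-3784} = \left(-3559\right) \left(- \frac{1}{524}\right) + \sqrt{469} \left(- \frac{1}{3784}\right) = \frac{3559}{524} - \frac{\sqrt{469}}{3784}$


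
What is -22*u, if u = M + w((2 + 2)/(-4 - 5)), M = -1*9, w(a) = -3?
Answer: 264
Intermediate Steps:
M = -9
u = -12 (u = -9 - 3 = -12)
-22*u = -22*(-12) = 264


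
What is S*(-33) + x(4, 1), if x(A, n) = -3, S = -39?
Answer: 1284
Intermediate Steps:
S*(-33) + x(4, 1) = -39*(-33) - 3 = 1287 - 3 = 1284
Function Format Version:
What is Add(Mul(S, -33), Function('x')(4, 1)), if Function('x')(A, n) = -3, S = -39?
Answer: 1284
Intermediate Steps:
Add(Mul(S, -33), Function('x')(4, 1)) = Add(Mul(-39, -33), -3) = Add(1287, -3) = 1284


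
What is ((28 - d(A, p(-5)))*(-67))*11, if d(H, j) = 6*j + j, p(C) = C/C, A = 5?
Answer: -15477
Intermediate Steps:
p(C) = 1
d(H, j) = 7*j
((28 - d(A, p(-5)))*(-67))*11 = ((28 - 7)*(-67))*11 = (21*(-67))*11 = -1407*11 = -15477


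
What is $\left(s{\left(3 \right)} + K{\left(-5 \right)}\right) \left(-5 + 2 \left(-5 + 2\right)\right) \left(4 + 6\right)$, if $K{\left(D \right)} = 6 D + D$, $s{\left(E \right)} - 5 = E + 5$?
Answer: $2420$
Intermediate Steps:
$s{\left(E \right)} = 10 + E$ ($s{\left(E \right)} = 5 + \left(E + 5\right) = 5 + \left(5 + E\right) = 10 + E$)
$K{\left(D \right)} = 7 D$
$\left(s{\left(3 \right)} + K{\left(-5 \right)}\right) \left(-5 + 2 \left(-5 + 2\right)\right) \left(4 + 6\right) = \left(\left(10 + 3\right) + 7 \left(-5\right)\right) \left(-5 + 2 \left(-5 + 2\right)\right) \left(4 + 6\right) = \left(13 - 35\right) \left(-5 + 2 \left(-3\right)\right) 10 = - 22 \left(-5 - 6\right) 10 = - 22 \left(\left(-11\right) 10\right) = \left(-22\right) \left(-110\right) = 2420$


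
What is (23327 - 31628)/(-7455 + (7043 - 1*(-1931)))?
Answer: -8301/1519 ≈ -5.4648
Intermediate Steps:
(23327 - 31628)/(-7455 + (7043 - 1*(-1931))) = -8301/(-7455 + (7043 + 1931)) = -8301/(-7455 + 8974) = -8301/1519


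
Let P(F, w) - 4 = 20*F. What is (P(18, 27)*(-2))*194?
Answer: -141232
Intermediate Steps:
P(F, w) = 4 + 20*F
(P(18, 27)*(-2))*194 = ((4 + 20*18)*(-2))*194 = ((4 + 360)*(-2))*194 = (364*(-2))*194 = -728*194 = -141232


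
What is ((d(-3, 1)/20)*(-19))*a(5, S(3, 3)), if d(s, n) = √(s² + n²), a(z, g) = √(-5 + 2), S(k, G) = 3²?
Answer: -19*I*√30/20 ≈ -5.2034*I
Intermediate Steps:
S(k, G) = 9
a(z, g) = I*√3 (a(z, g) = √(-3) = I*√3)
d(s, n) = √(n² + s²)
((d(-3, 1)/20)*(-19))*a(5, S(3, 3)) = ((√(1² + (-3)²)/20)*(-19))*(I*√3) = ((√(1 + 9)*(1/20))*(-19))*(I*√3) = ((√10*(1/20))*(-19))*(I*√3) = ((√10/20)*(-19))*(I*√3) = (-19*√10/20)*(I*√3) = -19*I*√30/20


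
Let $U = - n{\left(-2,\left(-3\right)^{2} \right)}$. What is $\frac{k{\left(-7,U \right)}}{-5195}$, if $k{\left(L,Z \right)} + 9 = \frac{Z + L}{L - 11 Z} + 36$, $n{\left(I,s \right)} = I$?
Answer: $- \frac{788}{150655} \approx -0.0052305$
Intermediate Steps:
$U = 2$ ($U = \left(-1\right) \left(-2\right) = 2$)
$k{\left(L,Z \right)} = 27 + \frac{L + Z}{L - 11 Z}$ ($k{\left(L,Z \right)} = -9 + \left(\frac{Z + L}{L - 11 Z} + 36\right) = -9 + \left(\frac{L + Z}{L - 11 Z} + 36\right) = -9 + \left(36 + \frac{L + Z}{L - 11 Z}\right) = 27 + \frac{L + Z}{L - 11 Z}$)
$\frac{k{\left(-7,U \right)}}{-5195} = \frac{4 \frac{1}{-7 - 22} \left(\left(-74\right) 2 + 7 \left(-7\right)\right)}{-5195} = \frac{4 \left(-148 - 49\right)}{-7 - 22} \left(- \frac{1}{5195}\right) = 4 \frac{1}{-29} \left(-197\right) \left(- \frac{1}{5195}\right) = 4 \left(- \frac{1}{29}\right) \left(-197\right) \left(- \frac{1}{5195}\right) = \frac{788}{29} \left(- \frac{1}{5195}\right) = - \frac{788}{150655}$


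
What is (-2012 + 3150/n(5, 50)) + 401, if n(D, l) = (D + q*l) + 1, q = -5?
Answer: -198117/122 ≈ -1623.9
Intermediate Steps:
n(D, l) = 1 + D - 5*l (n(D, l) = (D - 5*l) + 1 = 1 + D - 5*l)
(-2012 + 3150/n(5, 50)) + 401 = (-2012 + 3150/(1 + 5 - 5*50)) + 401 = (-2012 + 3150/(1 + 5 - 250)) + 401 = (-2012 + 3150/(-244)) + 401 = (-2012 + 3150*(-1/244)) + 401 = (-2012 - 1575/122) + 401 = -247039/122 + 401 = -198117/122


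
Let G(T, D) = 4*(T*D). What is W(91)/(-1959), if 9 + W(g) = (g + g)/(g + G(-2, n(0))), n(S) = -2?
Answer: 781/209613 ≈ 0.0037259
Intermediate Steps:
G(T, D) = 4*D*T (G(T, D) = 4*(D*T) = 4*D*T)
W(g) = -9 + 2*g/(16 + g) (W(g) = -9 + (g + g)/(g + 4*(-2)*(-2)) = -9 + (2*g)/(g + 16) = -9 + (2*g)/(16 + g) = -9 + 2*g/(16 + g))
W(91)/(-1959) = ((-144 - 7*91)/(16 + 91))/(-1959) = ((-144 - 637)/107)*(-1/1959) = ((1/107)*(-781))*(-1/1959) = -781/107*(-1/1959) = 781/209613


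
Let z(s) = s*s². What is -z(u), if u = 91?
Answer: -753571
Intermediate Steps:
z(s) = s³
-z(u) = -1*91³ = -1*753571 = -753571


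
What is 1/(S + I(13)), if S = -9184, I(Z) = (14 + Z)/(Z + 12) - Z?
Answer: -25/229898 ≈ -0.00010874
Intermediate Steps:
I(Z) = -Z + (14 + Z)/(12 + Z) (I(Z) = (14 + Z)/(12 + Z) - Z = -Z + (14 + Z)/(12 + Z))
1/(S + I(13)) = 1/(-9184 + (14 - 1*13² - 11*13)/(12 + 13)) = 1/(-9184 + (14 - 1*169 - 143)/25) = 1/(-9184 + (14 - 169 - 143)/25) = 1/(-9184 + (1/25)*(-298)) = 1/(-9184 - 298/25) = 1/(-229898/25) = -25/229898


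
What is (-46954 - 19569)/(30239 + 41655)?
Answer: -66523/71894 ≈ -0.92529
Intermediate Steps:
(-46954 - 19569)/(30239 + 41655) = -66523/71894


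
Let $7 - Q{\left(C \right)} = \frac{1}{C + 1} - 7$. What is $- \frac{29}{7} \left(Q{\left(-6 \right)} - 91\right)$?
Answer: $\frac{11136}{35} \approx 318.17$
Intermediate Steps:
$Q{\left(C \right)} = 14 - \frac{1}{1 + C}$ ($Q{\left(C \right)} = 7 - \left(\frac{1}{C + 1} - 7\right) = 7 - \left(\frac{1}{1 + C} - 7\right) = 7 - \left(-7 + \frac{1}{1 + C}\right) = 7 + \left(7 - \frac{1}{1 + C}\right) = 14 - \frac{1}{1 + C}$)
$- \frac{29}{7} \left(Q{\left(-6 \right)} - 91\right) = - \frac{29}{7} \left(\frac{13 + 14 \left(-6\right)}{1 - 6} - 91\right) = \left(-29\right) \frac{1}{7} \left(\frac{13 - 84}{-5} - 91\right) = - \frac{29 \left(\left(- \frac{1}{5}\right) \left(-71\right) - 91\right)}{7} = - \frac{29 \left(\frac{71}{5} - 91\right)}{7} = \left(- \frac{29}{7}\right) \left(- \frac{384}{5}\right) = \frac{11136}{35}$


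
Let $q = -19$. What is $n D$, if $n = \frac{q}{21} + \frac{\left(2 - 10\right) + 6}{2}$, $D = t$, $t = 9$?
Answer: $- \frac{120}{7} \approx -17.143$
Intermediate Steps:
$D = 9$
$n = - \frac{40}{21}$ ($n = - \frac{19}{21} + \frac{\left(2 - 10\right) + 6}{2} = \left(-19\right) \frac{1}{21} + \left(-8 + 6\right) \frac{1}{2} = - \frac{19}{21} - 1 = - \frac{40}{21} \approx -1.9048$)
$n D = \left(- \frac{40}{21}\right) 9 = - \frac{120}{7}$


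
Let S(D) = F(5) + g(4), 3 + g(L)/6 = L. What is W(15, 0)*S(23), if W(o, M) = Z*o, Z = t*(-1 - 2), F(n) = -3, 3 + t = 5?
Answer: -270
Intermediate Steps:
t = 2 (t = -3 + 5 = 2)
g(L) = -18 + 6*L
Z = -6 (Z = 2*(-1 - 2) = 2*(-3) = -6)
W(o, M) = -6*o
S(D) = 3 (S(D) = -3 + (-18 + 6*4) = -3 + (-18 + 24) = -3 + 6 = 3)
W(15, 0)*S(23) = -6*15*3 = -90*3 = -270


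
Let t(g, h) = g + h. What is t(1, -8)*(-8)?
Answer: 56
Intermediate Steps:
t(1, -8)*(-8) = (1 - 8)*(-8) = -7*(-8) = 56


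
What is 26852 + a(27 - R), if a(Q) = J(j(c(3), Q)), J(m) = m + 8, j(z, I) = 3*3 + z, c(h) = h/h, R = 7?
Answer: 26870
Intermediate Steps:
c(h) = 1
j(z, I) = 9 + z
J(m) = 8 + m
a(Q) = 18 (a(Q) = 8 + (9 + 1) = 8 + 10 = 18)
26852 + a(27 - R) = 26852 + 18 = 26870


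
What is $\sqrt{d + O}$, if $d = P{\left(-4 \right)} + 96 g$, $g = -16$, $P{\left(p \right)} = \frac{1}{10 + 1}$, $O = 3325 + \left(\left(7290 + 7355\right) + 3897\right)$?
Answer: $\frac{\sqrt{2460062}}{11} \approx 142.59$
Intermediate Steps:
$O = 21867$ ($O = 3325 + \left(14645 + 3897\right) = 3325 + 18542 = 21867$)
$P{\left(p \right)} = \frac{1}{11}$
$d = - \frac{16895}{11}$ ($d = \frac{1}{11} + 96 \left(-16\right) = \frac{1}{11} - 1536 = - \frac{16895}{11} \approx -1535.9$)
$\sqrt{d + O} = \sqrt{- \frac{16895}{11} + 21867} = \sqrt{\frac{223642}{11}} = \frac{\sqrt{2460062}}{11}$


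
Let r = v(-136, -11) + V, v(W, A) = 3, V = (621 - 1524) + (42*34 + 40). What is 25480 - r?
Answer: 24912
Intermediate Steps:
V = 565 (V = -903 + (1428 + 40) = -903 + 1468 = 565)
r = 568 (r = 3 + 565 = 568)
25480 - r = 25480 - 1*568 = 25480 - 568 = 24912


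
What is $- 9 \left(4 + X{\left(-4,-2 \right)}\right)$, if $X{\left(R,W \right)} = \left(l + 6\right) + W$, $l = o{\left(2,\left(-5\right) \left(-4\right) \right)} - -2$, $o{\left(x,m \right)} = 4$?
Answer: $-126$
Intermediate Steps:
$l = 6$ ($l = 4 - -2 = 4 + 2 = 6$)
$X{\left(R,W \right)} = 12 + W$ ($X{\left(R,W \right)} = \left(6 + 6\right) + W = 12 + W$)
$- 9 \left(4 + X{\left(-4,-2 \right)}\right) = - 9 \left(4 + \left(12 - 2\right)\right) = - 9 \left(4 + 10\right) = \left(-9\right) 14 = -126$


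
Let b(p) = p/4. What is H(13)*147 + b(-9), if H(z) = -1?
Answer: -597/4 ≈ -149.25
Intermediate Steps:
b(p) = p/4 (b(p) = p*(¼) = p/4)
H(13)*147 + b(-9) = -1*147 + (¼)*(-9) = -147 - 9/4 = -597/4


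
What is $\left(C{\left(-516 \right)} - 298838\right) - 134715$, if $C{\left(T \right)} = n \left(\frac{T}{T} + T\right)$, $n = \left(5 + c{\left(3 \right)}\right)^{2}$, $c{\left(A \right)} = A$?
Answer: $-466513$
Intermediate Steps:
$n = 64$ ($n = \left(5 + 3\right)^{2} = 8^{2} = 64$)
$C{\left(T \right)} = 64 + 64 T$ ($C{\left(T \right)} = 64 \left(\frac{T}{T} + T\right) = 64 \left(1 + T\right) = 64 + 64 T$)
$\left(C{\left(-516 \right)} - 298838\right) - 134715 = \left(\left(64 + 64 \left(-516\right)\right) - 298838\right) - 134715 = \left(\left(64 - 33024\right) - 298838\right) - 134715 = \left(-32960 - 298838\right) - 134715 = -331798 - 134715 = -466513$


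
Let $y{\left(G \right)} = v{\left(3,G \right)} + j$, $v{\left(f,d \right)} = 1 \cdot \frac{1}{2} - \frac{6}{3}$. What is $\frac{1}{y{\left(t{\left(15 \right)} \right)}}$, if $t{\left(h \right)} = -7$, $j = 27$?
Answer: $\frac{2}{51} \approx 0.039216$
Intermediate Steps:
$v{\left(f,d \right)} = - \frac{3}{2}$ ($v{\left(f,d \right)} = 1 \cdot \frac{1}{2} - 2 = \frac{1}{2} - 2 = - \frac{3}{2}$)
$y{\left(G \right)} = \frac{51}{2}$ ($y{\left(G \right)} = - \frac{3}{2} + 27 = \frac{51}{2}$)
$\frac{1}{y{\left(t{\left(15 \right)} \right)}} = \frac{1}{\frac{51}{2}} = \frac{2}{51}$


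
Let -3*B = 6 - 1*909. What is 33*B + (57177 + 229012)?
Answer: 296122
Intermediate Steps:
B = 301 (B = -(6 - 1*909)/3 = -(6 - 909)/3 = -⅓*(-903) = 301)
33*B + (57177 + 229012) = 33*301 + (57177 + 229012) = 9933 + 286189 = 296122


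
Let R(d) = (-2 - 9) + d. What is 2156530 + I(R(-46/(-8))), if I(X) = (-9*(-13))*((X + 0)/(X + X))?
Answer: 4313177/2 ≈ 2.1566e+6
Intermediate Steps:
R(d) = -11 + d
I(X) = 117/2 (I(X) = 117*(X/((2*X))) = 117*(X*(1/(2*X))) = 117*(½) = 117/2)
2156530 + I(R(-46/(-8))) = 2156530 + 117/2 = 4313177/2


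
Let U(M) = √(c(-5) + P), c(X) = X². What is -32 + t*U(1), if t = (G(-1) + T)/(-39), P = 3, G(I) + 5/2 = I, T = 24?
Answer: -32 - 41*√7/39 ≈ -34.781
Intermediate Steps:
G(I) = -5/2 + I
t = -41/78 (t = ((-5/2 - 1) + 24)/(-39) = (-7/2 + 24)*(-1/39) = (41/2)*(-1/39) = -41/78 ≈ -0.52564)
U(M) = 2*√7 (U(M) = √((-5)² + 3) = √(25 + 3) = √28 = 2*√7)
-32 + t*U(1) = -32 - 41*√7/39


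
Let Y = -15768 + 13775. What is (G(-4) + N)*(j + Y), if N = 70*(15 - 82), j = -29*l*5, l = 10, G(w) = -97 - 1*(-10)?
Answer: 16447211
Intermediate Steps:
G(w) = -87 (G(w) = -97 + 10 = -87)
j = -1450 (j = -29*10*5 = -290*5 = -1450)
Y = -1993
N = -4690 (N = 70*(-67) = -4690)
(G(-4) + N)*(j + Y) = (-87 - 4690)*(-1450 - 1993) = -4777*(-3443) = 16447211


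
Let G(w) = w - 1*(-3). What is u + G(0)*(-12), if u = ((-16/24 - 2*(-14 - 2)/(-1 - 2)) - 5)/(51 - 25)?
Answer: -2857/78 ≈ -36.628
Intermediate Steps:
G(w) = 3 + w (G(w) = w + 3 = 3 + w)
u = -49/78 (u = ((-16*1/24 - 2/((-3/(-16)))) - 5)/26 = ((-2/3 - 2/((-3*(-1/16)))) - 5)*(1/26) = ((-2/3 - 2/3/16) - 5)*(1/26) = ((-2/3 - 2*16/3) - 5)*(1/26) = ((-2/3 - 32/3) - 5)*(1/26) = (-34/3 - 5)*(1/26) = -49/3*1/26 = -49/78 ≈ -0.62821)
u + G(0)*(-12) = -49/78 + (3 + 0)*(-12) = -49/78 + 3*(-12) = -49/78 - 36 = -2857/78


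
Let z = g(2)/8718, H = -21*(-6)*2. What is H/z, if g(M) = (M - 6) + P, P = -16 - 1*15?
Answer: -313848/5 ≈ -62770.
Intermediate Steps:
P = -31 (P = -16 - 15 = -31)
H = 252 (H = 126*2 = 252)
g(M) = -37 + M (g(M) = (M - 6) - 31 = (-6 + M) - 31 = -37 + M)
z = -35/8718 (z = (-37 + 2)/8718 = -35*1/8718 = -35/8718 ≈ -0.0040147)
H/z = 252/(-35/8718) = 252*(-8718/35) = -313848/5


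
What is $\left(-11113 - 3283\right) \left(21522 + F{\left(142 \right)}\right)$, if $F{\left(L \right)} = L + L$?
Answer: $-313919176$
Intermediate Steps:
$F{\left(L \right)} = 2 L$
$\left(-11113 - 3283\right) \left(21522 + F{\left(142 \right)}\right) = \left(-11113 - 3283\right) \left(21522 + 2 \cdot 142\right) = - 14396 \left(21522 + 284\right) = \left(-14396\right) 21806 = -313919176$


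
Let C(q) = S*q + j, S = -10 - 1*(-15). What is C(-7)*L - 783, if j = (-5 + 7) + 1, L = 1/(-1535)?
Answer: -1201873/1535 ≈ -782.98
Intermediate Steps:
S = 5 (S = -10 + 15 = 5)
L = -1/1535 ≈ -0.00065147
j = 3 (j = 2 + 1 = 3)
C(q) = 3 + 5*q (C(q) = 5*q + 3 = 3 + 5*q)
C(-7)*L - 783 = (3 + 5*(-7))*(-1/1535) - 783 = (3 - 35)*(-1/1535) - 783 = -32*(-1/1535) - 783 = 32/1535 - 783 = -1201873/1535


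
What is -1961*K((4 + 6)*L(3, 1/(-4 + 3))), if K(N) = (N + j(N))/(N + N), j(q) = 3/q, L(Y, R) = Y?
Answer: -590261/600 ≈ -983.77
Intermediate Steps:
K(N) = (N + 3/N)/(2*N) (K(N) = (N + 3/N)/(N + N) = (N + 3/N)/((2*N)) = (N + 3/N)*(1/(2*N)) = (N + 3/N)/(2*N))
-1961*K((4 + 6)*L(3, 1/(-4 + 3))) = -1961*(3 + ((4 + 6)*3)²)/(2*((4 + 6)*3)²) = -1961*(3 + (10*3)²)/(2*(10*3)²) = -1961*(3 + 30²)/(2*30²) = -1961*(3 + 900)/(2*900) = -1961*903/(2*900) = -1961*301/600 = -590261/600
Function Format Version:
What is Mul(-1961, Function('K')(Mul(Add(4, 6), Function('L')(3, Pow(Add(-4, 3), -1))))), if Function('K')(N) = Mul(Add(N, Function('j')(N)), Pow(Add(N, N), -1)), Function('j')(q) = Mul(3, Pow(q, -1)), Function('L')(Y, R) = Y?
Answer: Rational(-590261, 600) ≈ -983.77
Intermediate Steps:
Function('K')(N) = Mul(Rational(1, 2), Pow(N, -1), Add(N, Mul(3, Pow(N, -1)))) (Function('K')(N) = Mul(Add(N, Mul(3, Pow(N, -1))), Pow(Add(N, N), -1)) = Mul(Add(N, Mul(3, Pow(N, -1))), Pow(Mul(2, N), -1)) = Mul(Add(N, Mul(3, Pow(N, -1))), Mul(Rational(1, 2), Pow(N, -1))) = Mul(Rational(1, 2), Pow(N, -1), Add(N, Mul(3, Pow(N, -1)))))
Mul(-1961, Function('K')(Mul(Add(4, 6), Function('L')(3, Pow(Add(-4, 3), -1))))) = Mul(-1961, Mul(Rational(1, 2), Pow(Mul(Add(4, 6), 3), -2), Add(3, Pow(Mul(Add(4, 6), 3), 2)))) = Mul(-1961, Mul(Rational(1, 2), Pow(Mul(10, 3), -2), Add(3, Pow(Mul(10, 3), 2)))) = Mul(-1961, Mul(Rational(1, 2), Pow(30, -2), Add(3, Pow(30, 2)))) = Mul(-1961, Mul(Rational(1, 2), Rational(1, 900), Add(3, 900))) = Mul(-1961, Mul(Rational(1, 2), Rational(1, 900), 903)) = Mul(-1961, Rational(301, 600)) = Rational(-590261, 600)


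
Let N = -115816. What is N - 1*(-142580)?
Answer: 26764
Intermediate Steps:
N - 1*(-142580) = -115816 - 1*(-142580) = -115816 + 142580 = 26764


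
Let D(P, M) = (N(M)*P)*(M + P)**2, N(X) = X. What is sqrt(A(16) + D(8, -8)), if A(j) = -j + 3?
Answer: I*sqrt(13) ≈ 3.6056*I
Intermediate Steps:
D(P, M) = M*P*(M + P)**2 (D(P, M) = (M*P)*(M + P)**2 = M*P*(M + P)**2)
A(j) = 3 - j
sqrt(A(16) + D(8, -8)) = sqrt((3 - 1*16) - 8*8*(-8 + 8)**2) = sqrt((3 - 16) - 8*8*0**2) = sqrt(-13 - 8*8*0) = sqrt(-13 + 0) = sqrt(-13) = I*sqrt(13)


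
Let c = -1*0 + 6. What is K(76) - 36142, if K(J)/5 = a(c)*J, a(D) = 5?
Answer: -34242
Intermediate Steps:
c = 6 (c = 0 + 6 = 6)
K(J) = 25*J (K(J) = 5*(5*J) = 25*J)
K(76) - 36142 = 25*76 - 36142 = 1900 - 36142 = -34242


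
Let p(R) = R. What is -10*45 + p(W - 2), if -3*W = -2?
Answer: -1354/3 ≈ -451.33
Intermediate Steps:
W = ⅔ (W = -⅓*(-2) = ⅔ ≈ 0.66667)
-10*45 + p(W - 2) = -10*45 + (⅔ - 2) = -450 - 4/3 = -1354/3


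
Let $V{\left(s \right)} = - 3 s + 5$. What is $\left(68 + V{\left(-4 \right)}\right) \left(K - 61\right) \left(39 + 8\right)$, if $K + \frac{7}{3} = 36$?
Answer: $- \frac{327590}{3} \approx -1.092 \cdot 10^{5}$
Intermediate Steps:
$K = \frac{101}{3}$ ($K = - \frac{7}{3} + 36 = \frac{101}{3} \approx 33.667$)
$V{\left(s \right)} = 5 - 3 s$
$\left(68 + V{\left(-4 \right)}\right) \left(K - 61\right) \left(39 + 8\right) = \left(68 + \left(5 - -12\right)\right) \left(\frac{101}{3} - 61\right) \left(39 + 8\right) = \left(68 + \left(5 + 12\right)\right) \left(- \frac{82}{3}\right) 47 = \left(68 + 17\right) \left(- \frac{82}{3}\right) 47 = 85 \left(- \frac{82}{3}\right) 47 = \left(- \frac{6970}{3}\right) 47 = - \frac{327590}{3}$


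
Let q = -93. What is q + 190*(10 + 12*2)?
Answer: 6367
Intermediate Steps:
q + 190*(10 + 12*2) = -93 + 190*(10 + 12*2) = -93 + 190*(10 + 24) = -93 + 190*34 = -93 + 6460 = 6367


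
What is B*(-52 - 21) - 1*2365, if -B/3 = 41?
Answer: 6614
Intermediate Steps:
B = -123 (B = -3*41 = -123)
B*(-52 - 21) - 1*2365 = -123*(-52 - 21) - 1*2365 = -123*(-73) - 2365 = 8979 - 2365 = 6614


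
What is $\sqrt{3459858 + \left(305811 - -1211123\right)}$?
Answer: $2 \sqrt{1244198} \approx 2230.9$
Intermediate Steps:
$\sqrt{3459858 + \left(305811 - -1211123\right)} = \sqrt{3459858 + \left(305811 + 1211123\right)} = \sqrt{3459858 + 1516934} = \sqrt{4976792} = 2 \sqrt{1244198}$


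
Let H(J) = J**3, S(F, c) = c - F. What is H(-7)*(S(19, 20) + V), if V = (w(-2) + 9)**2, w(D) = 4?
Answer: -58310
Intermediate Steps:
V = 169 (V = (4 + 9)**2 = 13**2 = 169)
H(-7)*(S(19, 20) + V) = (-7)**3*((20 - 1*19) + 169) = -343*((20 - 19) + 169) = -343*(1 + 169) = -343*170 = -58310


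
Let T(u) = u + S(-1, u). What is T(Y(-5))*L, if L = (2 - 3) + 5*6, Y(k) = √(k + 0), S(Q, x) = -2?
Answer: -58 + 29*I*√5 ≈ -58.0 + 64.846*I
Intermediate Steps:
Y(k) = √k
T(u) = -2 + u (T(u) = u - 2 = -2 + u)
L = 29 (L = -1 + 30 = 29)
T(Y(-5))*L = (-2 + √(-5))*29 = (-2 + I*√5)*29 = -58 + 29*I*√5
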